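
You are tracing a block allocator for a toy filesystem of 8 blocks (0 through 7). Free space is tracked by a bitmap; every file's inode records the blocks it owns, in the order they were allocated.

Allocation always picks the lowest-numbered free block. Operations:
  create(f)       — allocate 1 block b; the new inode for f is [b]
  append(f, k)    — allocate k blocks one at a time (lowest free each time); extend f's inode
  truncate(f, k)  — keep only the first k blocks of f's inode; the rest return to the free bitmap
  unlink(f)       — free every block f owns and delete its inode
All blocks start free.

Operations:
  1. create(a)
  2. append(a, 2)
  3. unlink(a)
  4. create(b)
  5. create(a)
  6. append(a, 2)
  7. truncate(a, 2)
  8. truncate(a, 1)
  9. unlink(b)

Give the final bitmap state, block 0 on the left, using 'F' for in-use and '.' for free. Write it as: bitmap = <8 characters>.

  1. create(a)  ⇒  F.......  {a→[0]}
  2. append(a, 2)  ⇒  FFF.....  {a→[0, 1, 2]}
  3. unlink(a)  ⇒  ........  {}
  4. create(b)  ⇒  F.......  {b→[0]}
  5. create(a)  ⇒  FF......  {a→[1]; b→[0]}
  6. append(a, 2)  ⇒  FFFF....  {a→[1, 2, 3]; b→[0]}
  7. truncate(a, 2)  ⇒  FFF.....  {a→[1, 2]; b→[0]}
  8. truncate(a, 1)  ⇒  FF......  {a→[1]; b→[0]}
  9. unlink(b)  ⇒  .F......  {a→[1]}

bitmap = .F......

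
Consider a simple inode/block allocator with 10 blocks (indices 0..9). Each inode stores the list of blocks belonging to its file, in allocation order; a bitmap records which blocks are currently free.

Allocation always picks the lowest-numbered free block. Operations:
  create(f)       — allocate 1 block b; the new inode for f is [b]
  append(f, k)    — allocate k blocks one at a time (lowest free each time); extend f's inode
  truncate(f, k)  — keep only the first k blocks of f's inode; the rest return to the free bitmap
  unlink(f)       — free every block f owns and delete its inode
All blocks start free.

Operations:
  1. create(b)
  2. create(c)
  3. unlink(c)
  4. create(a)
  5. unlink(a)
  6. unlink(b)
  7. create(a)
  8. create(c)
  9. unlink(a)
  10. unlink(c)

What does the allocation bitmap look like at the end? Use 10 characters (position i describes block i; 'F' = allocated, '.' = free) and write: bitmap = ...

  1. create(b)  ⇒  F.........  {b→[0]}
  2. create(c)  ⇒  FF........  {b→[0]; c→[1]}
  3. unlink(c)  ⇒  F.........  {b→[0]}
  4. create(a)  ⇒  FF........  {a→[1]; b→[0]}
  5. unlink(a)  ⇒  F.........  {b→[0]}
  6. unlink(b)  ⇒  ..........  {}
  7. create(a)  ⇒  F.........  {a→[0]}
  8. create(c)  ⇒  FF........  {a→[0]; c→[1]}
  9. unlink(a)  ⇒  .F........  {c→[1]}
  10. unlink(c)  ⇒  ..........  {}

bitmap = ..........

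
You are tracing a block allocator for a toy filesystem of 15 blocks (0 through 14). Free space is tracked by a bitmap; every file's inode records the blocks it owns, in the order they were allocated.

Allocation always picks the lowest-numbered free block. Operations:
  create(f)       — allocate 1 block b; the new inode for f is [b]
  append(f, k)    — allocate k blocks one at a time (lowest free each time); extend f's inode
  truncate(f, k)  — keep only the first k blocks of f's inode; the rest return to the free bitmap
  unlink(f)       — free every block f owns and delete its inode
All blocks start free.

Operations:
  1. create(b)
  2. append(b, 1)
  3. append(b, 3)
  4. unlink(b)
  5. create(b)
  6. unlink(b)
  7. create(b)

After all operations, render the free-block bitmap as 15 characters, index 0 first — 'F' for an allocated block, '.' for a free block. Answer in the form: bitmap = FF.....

after create(b) → b:[0]  free=[F..............]
after append(b, 1) → b:[0, 1]  free=[FF.............]
after append(b, 3) → b:[0, 1, 2, 3, 4]  free=[FFFFF..........]
after unlink(b) →   free=[...............]
after create(b) → b:[0]  free=[F..............]
after unlink(b) →   free=[...............]
after create(b) → b:[0]  free=[F..............]

bitmap = F..............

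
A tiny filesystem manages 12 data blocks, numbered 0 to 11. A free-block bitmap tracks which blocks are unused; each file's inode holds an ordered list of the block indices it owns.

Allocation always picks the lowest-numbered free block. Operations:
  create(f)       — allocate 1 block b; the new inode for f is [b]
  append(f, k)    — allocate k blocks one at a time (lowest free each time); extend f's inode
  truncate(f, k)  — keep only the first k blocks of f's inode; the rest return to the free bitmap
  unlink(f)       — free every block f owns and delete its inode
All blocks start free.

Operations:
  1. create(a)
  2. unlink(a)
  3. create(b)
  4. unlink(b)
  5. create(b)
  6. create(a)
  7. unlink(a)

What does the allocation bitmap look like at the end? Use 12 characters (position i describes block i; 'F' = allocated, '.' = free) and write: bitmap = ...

after create(a) → a:[0]  free=[F...........]
after unlink(a) →   free=[............]
after create(b) → b:[0]  free=[F...........]
after unlink(b) →   free=[............]
after create(b) → b:[0]  free=[F...........]
after create(a) → a:[1], b:[0]  free=[FF..........]
after unlink(a) → b:[0]  free=[F...........]

bitmap = F...........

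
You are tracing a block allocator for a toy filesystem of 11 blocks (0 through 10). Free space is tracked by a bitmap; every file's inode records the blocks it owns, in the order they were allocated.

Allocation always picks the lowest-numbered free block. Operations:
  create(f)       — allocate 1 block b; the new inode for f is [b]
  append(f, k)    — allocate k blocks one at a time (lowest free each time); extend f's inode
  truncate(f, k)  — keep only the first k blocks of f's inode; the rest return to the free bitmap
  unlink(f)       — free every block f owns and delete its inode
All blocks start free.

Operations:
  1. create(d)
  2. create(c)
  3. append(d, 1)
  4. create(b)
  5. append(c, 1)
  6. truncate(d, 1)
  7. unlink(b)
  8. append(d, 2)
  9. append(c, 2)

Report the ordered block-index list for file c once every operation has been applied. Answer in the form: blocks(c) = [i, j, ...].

after create(d) → d:[0]  free=[F..........]
after create(c) → c:[1], d:[0]  free=[FF.........]
after append(d, 1) → c:[1], d:[0, 2]  free=[FFF........]
after create(b) → b:[3], c:[1], d:[0, 2]  free=[FFFF.......]
after append(c, 1) → b:[3], c:[1, 4], d:[0, 2]  free=[FFFFF......]
after truncate(d, 1) → b:[3], c:[1, 4], d:[0]  free=[FF.FF......]
after unlink(b) → c:[1, 4], d:[0]  free=[FF..F......]
after append(d, 2) → c:[1, 4], d:[0, 2, 3]  free=[FFFFF......]
after append(c, 2) → c:[1, 4, 5, 6], d:[0, 2, 3]  free=[FFFFFFF....]

blocks(c) = [1, 4, 5, 6]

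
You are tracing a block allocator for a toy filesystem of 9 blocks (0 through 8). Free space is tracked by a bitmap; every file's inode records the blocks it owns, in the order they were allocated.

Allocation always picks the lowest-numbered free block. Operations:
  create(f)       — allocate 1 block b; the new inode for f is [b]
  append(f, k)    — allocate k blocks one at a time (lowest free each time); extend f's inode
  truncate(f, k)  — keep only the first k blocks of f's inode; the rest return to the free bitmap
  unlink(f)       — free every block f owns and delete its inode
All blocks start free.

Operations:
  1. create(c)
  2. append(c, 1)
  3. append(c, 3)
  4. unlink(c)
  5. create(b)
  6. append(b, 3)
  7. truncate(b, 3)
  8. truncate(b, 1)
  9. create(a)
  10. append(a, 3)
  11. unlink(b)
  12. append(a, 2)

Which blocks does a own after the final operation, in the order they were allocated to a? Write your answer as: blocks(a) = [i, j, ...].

  1. create(c)  ⇒  F........  {c→[0]}
  2. append(c, 1)  ⇒  FF.......  {c→[0, 1]}
  3. append(c, 3)  ⇒  FFFFF....  {c→[0, 1, 2, 3, 4]}
  4. unlink(c)  ⇒  .........  {}
  5. create(b)  ⇒  F........  {b→[0]}
  6. append(b, 3)  ⇒  FFFF.....  {b→[0, 1, 2, 3]}
  7. truncate(b, 3)  ⇒  FFF......  {b→[0, 1, 2]}
  8. truncate(b, 1)  ⇒  F........  {b→[0]}
  9. create(a)  ⇒  FF.......  {a→[1]; b→[0]}
  10. append(a, 3)  ⇒  FFFFF....  {a→[1, 2, 3, 4]; b→[0]}
  11. unlink(b)  ⇒  .FFFF....  {a→[1, 2, 3, 4]}
  12. append(a, 2)  ⇒  FFFFFF...  {a→[1, 2, 3, 4, 0, 5]}

blocks(a) = [1, 2, 3, 4, 0, 5]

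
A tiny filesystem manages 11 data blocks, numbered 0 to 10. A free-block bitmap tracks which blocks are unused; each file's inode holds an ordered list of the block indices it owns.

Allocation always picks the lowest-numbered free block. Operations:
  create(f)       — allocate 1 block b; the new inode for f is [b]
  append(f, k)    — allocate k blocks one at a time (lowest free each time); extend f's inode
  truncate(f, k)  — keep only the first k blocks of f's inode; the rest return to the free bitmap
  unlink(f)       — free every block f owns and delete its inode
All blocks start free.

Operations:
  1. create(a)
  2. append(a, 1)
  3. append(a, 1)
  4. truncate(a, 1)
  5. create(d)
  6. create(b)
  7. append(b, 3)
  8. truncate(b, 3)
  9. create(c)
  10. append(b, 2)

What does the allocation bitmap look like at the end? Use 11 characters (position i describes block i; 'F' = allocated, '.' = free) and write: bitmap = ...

after create(a) → a:[0]  free=[F..........]
after append(a, 1) → a:[0, 1]  free=[FF.........]
after append(a, 1) → a:[0, 1, 2]  free=[FFF........]
after truncate(a, 1) → a:[0]  free=[F..........]
after create(d) → a:[0], d:[1]  free=[FF.........]
after create(b) → a:[0], b:[2], d:[1]  free=[FFF........]
after append(b, 3) → a:[0], b:[2, 3, 4, 5], d:[1]  free=[FFFFFF.....]
after truncate(b, 3) → a:[0], b:[2, 3, 4], d:[1]  free=[FFFFF......]
after create(c) → a:[0], b:[2, 3, 4], c:[5], d:[1]  free=[FFFFFF.....]
after append(b, 2) → a:[0], b:[2, 3, 4, 6, 7], c:[5], d:[1]  free=[FFFFFFFF...]

bitmap = FFFFFFFF...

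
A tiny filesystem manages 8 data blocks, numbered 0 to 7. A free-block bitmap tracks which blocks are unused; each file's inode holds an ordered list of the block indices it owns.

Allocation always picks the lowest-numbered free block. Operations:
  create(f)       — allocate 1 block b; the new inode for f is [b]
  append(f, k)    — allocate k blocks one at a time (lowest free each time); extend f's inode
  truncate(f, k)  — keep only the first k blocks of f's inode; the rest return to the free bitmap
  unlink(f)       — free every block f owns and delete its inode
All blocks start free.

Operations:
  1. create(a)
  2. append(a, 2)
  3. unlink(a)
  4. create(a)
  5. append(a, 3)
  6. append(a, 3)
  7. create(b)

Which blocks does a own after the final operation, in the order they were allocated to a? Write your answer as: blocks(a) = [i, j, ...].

blocks(a) = [0, 1, 2, 3, 4, 5, 6]

[1] create(a) — a=0 (map F.......)
[2] append(a, 2) — a=0,1,2 (map FFF.....)
[3] unlink(a) —  (map ........)
[4] create(a) — a=0 (map F.......)
[5] append(a, 3) — a=0,1,2,3 (map FFFF....)
[6] append(a, 3) — a=0,1,2,3,4,5,6 (map FFFFFFF.)
[7] create(b) — a=0,1,2,3,4,5,6 b=7 (map FFFFFFFF)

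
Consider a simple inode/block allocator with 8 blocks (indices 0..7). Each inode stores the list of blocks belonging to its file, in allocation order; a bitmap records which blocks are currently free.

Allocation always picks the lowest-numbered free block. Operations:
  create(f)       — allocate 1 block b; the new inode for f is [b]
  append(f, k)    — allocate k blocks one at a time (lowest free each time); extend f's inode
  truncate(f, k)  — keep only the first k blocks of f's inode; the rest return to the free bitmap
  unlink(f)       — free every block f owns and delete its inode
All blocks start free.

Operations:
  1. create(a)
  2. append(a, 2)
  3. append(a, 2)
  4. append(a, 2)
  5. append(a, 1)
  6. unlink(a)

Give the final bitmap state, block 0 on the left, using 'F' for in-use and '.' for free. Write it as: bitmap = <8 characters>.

  1. create(a)  ⇒  F.......  {a→[0]}
  2. append(a, 2)  ⇒  FFF.....  {a→[0, 1, 2]}
  3. append(a, 2)  ⇒  FFFFF...  {a→[0, 1, 2, 3, 4]}
  4. append(a, 2)  ⇒  FFFFFFF.  {a→[0, 1, 2, 3, 4, 5, 6]}
  5. append(a, 1)  ⇒  FFFFFFFF  {a→[0, 1, 2, 3, 4, 5, 6, 7]}
  6. unlink(a)  ⇒  ........  {}

bitmap = ........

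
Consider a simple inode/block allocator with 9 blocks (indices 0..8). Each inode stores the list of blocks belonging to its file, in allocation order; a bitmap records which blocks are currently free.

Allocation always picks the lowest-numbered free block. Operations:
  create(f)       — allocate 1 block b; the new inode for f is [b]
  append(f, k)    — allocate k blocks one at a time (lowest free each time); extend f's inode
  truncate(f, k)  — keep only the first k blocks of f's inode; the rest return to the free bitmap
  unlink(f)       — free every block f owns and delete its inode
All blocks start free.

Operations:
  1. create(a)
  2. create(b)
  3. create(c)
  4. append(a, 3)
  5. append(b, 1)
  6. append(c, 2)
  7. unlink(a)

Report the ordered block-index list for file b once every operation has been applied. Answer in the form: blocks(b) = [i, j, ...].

create(a): bitmap=F........ | a=[0]
create(b): bitmap=FF....... | a=[0] b=[1]
create(c): bitmap=FFF...... | a=[0] b=[1] c=[2]
append(a, 3): bitmap=FFFFFF... | a=[0, 3, 4, 5] b=[1] c=[2]
append(b, 1): bitmap=FFFFFFF.. | a=[0, 3, 4, 5] b=[1, 6] c=[2]
append(c, 2): bitmap=FFFFFFFFF | a=[0, 3, 4, 5] b=[1, 6] c=[2, 7, 8]
unlink(a): bitmap=.FF...FFF | b=[1, 6] c=[2, 7, 8]

blocks(b) = [1, 6]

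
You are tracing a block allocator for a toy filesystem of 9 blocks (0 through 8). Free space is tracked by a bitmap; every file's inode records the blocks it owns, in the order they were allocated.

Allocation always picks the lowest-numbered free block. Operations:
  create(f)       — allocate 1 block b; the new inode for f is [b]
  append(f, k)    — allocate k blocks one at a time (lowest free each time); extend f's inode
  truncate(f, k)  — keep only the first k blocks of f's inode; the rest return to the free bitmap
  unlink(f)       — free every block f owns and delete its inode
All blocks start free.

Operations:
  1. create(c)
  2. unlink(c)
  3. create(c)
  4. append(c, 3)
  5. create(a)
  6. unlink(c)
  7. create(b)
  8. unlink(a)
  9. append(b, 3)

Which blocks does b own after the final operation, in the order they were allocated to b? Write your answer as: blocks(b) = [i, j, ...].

blocks(b) = [0, 1, 2, 3]

after create(c) → c:[0]  free=[F........]
after unlink(c) →   free=[.........]
after create(c) → c:[0]  free=[F........]
after append(c, 3) → c:[0, 1, 2, 3]  free=[FFFF.....]
after create(a) → a:[4], c:[0, 1, 2, 3]  free=[FFFFF....]
after unlink(c) → a:[4]  free=[....F....]
after create(b) → a:[4], b:[0]  free=[F...F....]
after unlink(a) → b:[0]  free=[F........]
after append(b, 3) → b:[0, 1, 2, 3]  free=[FFFF.....]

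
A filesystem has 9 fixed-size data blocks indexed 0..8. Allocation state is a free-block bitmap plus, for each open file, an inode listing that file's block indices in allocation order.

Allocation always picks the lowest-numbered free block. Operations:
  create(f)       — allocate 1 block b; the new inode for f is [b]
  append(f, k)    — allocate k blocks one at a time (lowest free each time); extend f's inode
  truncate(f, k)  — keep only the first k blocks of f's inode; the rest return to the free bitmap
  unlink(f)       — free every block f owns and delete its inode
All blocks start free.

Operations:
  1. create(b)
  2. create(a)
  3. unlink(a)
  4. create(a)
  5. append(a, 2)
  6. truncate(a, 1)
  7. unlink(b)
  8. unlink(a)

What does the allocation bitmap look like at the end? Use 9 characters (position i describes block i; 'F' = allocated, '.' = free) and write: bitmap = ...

bitmap = .........

after create(b) → b:[0]  free=[F........]
after create(a) → a:[1], b:[0]  free=[FF.......]
after unlink(a) → b:[0]  free=[F........]
after create(a) → a:[1], b:[0]  free=[FF.......]
after append(a, 2) → a:[1, 2, 3], b:[0]  free=[FFFF.....]
after truncate(a, 1) → a:[1], b:[0]  free=[FF.......]
after unlink(b) → a:[1]  free=[.F.......]
after unlink(a) →   free=[.........]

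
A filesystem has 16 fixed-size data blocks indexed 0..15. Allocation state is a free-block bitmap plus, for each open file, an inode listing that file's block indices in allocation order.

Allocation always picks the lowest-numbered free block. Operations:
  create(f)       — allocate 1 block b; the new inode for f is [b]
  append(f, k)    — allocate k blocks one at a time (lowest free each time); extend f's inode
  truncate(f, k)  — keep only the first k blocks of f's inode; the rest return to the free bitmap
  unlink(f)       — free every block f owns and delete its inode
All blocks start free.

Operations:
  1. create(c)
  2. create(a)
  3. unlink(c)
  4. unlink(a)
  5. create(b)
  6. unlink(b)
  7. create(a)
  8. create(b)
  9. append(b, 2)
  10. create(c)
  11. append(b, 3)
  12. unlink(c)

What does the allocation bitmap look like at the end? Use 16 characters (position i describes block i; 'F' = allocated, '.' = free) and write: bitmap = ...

after create(c) → c:[0]  free=[F...............]
after create(a) → a:[1], c:[0]  free=[FF..............]
after unlink(c) → a:[1]  free=[.F..............]
after unlink(a) →   free=[................]
after create(b) → b:[0]  free=[F...............]
after unlink(b) →   free=[................]
after create(a) → a:[0]  free=[F...............]
after create(b) → a:[0], b:[1]  free=[FF..............]
after append(b, 2) → a:[0], b:[1, 2, 3]  free=[FFFF............]
after create(c) → a:[0], b:[1, 2, 3], c:[4]  free=[FFFFF...........]
after append(b, 3) → a:[0], b:[1, 2, 3, 5, 6, 7], c:[4]  free=[FFFFFFFF........]
after unlink(c) → a:[0], b:[1, 2, 3, 5, 6, 7]  free=[FFFF.FFF........]

bitmap = FFFF.FFF........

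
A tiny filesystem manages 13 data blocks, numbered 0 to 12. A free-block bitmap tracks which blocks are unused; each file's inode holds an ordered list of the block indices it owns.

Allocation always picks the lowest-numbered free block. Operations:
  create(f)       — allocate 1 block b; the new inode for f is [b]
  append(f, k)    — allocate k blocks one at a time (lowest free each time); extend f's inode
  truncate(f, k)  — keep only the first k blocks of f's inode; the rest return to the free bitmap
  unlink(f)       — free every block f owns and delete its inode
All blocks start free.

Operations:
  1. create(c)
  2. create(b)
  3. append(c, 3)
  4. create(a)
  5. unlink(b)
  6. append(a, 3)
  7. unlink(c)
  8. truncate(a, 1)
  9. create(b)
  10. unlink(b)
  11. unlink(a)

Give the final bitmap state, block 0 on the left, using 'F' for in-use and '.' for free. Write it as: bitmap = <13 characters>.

  1. create(c)  ⇒  F............  {c→[0]}
  2. create(b)  ⇒  FF...........  {b→[1]; c→[0]}
  3. append(c, 3)  ⇒  FFFFF........  {b→[1]; c→[0, 2, 3, 4]}
  4. create(a)  ⇒  FFFFFF.......  {a→[5]; b→[1]; c→[0, 2, 3, 4]}
  5. unlink(b)  ⇒  F.FFFF.......  {a→[5]; c→[0, 2, 3, 4]}
  6. append(a, 3)  ⇒  FFFFFFFF.....  {a→[5, 1, 6, 7]; c→[0, 2, 3, 4]}
  7. unlink(c)  ⇒  .F...FFF.....  {a→[5, 1, 6, 7]}
  8. truncate(a, 1)  ⇒  .....F.......  {a→[5]}
  9. create(b)  ⇒  F....F.......  {a→[5]; b→[0]}
  10. unlink(b)  ⇒  .....F.......  {a→[5]}
  11. unlink(a)  ⇒  .............  {}

bitmap = .............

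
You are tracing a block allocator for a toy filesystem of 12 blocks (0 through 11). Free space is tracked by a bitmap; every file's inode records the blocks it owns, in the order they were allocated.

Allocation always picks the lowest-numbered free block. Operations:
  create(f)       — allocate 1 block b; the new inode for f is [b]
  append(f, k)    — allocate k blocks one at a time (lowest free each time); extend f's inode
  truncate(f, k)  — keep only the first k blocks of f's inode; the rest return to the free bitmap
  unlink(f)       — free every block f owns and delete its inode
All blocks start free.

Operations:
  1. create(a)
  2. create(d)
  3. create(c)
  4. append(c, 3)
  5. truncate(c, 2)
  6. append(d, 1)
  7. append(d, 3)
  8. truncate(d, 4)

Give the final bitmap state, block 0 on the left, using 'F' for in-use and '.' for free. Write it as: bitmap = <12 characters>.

after create(a) → a:[0]  free=[F...........]
after create(d) → a:[0], d:[1]  free=[FF..........]
after create(c) → a:[0], c:[2], d:[1]  free=[FFF.........]
after append(c, 3) → a:[0], c:[2, 3, 4, 5], d:[1]  free=[FFFFFF......]
after truncate(c, 2) → a:[0], c:[2, 3], d:[1]  free=[FFFF........]
after append(d, 1) → a:[0], c:[2, 3], d:[1, 4]  free=[FFFFF.......]
after append(d, 3) → a:[0], c:[2, 3], d:[1, 4, 5, 6, 7]  free=[FFFFFFFF....]
after truncate(d, 4) → a:[0], c:[2, 3], d:[1, 4, 5, 6]  free=[FFFFFFF.....]

bitmap = FFFFFFF.....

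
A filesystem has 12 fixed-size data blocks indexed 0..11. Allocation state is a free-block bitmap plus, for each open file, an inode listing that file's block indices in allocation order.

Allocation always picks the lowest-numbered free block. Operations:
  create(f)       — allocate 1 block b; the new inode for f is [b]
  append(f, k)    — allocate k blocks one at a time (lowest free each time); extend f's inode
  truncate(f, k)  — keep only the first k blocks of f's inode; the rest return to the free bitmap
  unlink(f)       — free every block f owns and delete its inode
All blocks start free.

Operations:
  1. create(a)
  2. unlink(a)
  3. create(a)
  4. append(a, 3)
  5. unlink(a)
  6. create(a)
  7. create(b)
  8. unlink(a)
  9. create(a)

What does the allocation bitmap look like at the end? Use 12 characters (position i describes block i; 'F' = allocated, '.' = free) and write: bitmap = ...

[1] create(a) — a=0 (map F...........)
[2] unlink(a) —  (map ............)
[3] create(a) — a=0 (map F...........)
[4] append(a, 3) — a=0,1,2,3 (map FFFF........)
[5] unlink(a) —  (map ............)
[6] create(a) — a=0 (map F...........)
[7] create(b) — a=0 b=1 (map FF..........)
[8] unlink(a) — b=1 (map .F..........)
[9] create(a) — a=0 b=1 (map FF..........)

bitmap = FF..........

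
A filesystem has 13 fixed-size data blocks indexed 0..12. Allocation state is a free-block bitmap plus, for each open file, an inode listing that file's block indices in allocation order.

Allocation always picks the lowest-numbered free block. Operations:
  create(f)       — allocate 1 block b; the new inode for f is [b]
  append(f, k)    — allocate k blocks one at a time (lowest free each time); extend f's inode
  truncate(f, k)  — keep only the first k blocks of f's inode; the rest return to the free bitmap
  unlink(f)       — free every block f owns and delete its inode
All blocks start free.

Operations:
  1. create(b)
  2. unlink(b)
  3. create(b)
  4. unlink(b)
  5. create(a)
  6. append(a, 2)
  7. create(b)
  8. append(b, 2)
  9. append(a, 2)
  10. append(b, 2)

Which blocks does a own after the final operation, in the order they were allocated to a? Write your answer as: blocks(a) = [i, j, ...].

create(b): bitmap=F............ | b=[0]
unlink(b): bitmap=............. | 
create(b): bitmap=F............ | b=[0]
unlink(b): bitmap=............. | 
create(a): bitmap=F............ | a=[0]
append(a, 2): bitmap=FFF.......... | a=[0, 1, 2]
create(b): bitmap=FFFF......... | a=[0, 1, 2] b=[3]
append(b, 2): bitmap=FFFFFF....... | a=[0, 1, 2] b=[3, 4, 5]
append(a, 2): bitmap=FFFFFFFF..... | a=[0, 1, 2, 6, 7] b=[3, 4, 5]
append(b, 2): bitmap=FFFFFFFFFF... | a=[0, 1, 2, 6, 7] b=[3, 4, 5, 8, 9]

blocks(a) = [0, 1, 2, 6, 7]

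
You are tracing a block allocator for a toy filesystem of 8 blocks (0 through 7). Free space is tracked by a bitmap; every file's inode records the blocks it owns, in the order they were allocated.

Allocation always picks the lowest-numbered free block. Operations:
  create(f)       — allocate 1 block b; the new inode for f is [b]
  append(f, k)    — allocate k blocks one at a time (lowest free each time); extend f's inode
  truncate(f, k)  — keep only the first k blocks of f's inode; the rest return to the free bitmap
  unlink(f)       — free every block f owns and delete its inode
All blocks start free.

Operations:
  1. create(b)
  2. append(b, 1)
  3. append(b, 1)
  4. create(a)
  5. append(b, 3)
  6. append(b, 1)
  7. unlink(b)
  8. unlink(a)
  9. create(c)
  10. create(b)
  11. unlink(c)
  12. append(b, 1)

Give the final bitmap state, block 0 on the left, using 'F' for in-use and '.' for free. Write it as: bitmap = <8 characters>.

  1. create(b)  ⇒  F.......  {b→[0]}
  2. append(b, 1)  ⇒  FF......  {b→[0, 1]}
  3. append(b, 1)  ⇒  FFF.....  {b→[0, 1, 2]}
  4. create(a)  ⇒  FFFF....  {a→[3]; b→[0, 1, 2]}
  5. append(b, 3)  ⇒  FFFFFFF.  {a→[3]; b→[0, 1, 2, 4, 5, 6]}
  6. append(b, 1)  ⇒  FFFFFFFF  {a→[3]; b→[0, 1, 2, 4, 5, 6, 7]}
  7. unlink(b)  ⇒  ...F....  {a→[3]}
  8. unlink(a)  ⇒  ........  {}
  9. create(c)  ⇒  F.......  {c→[0]}
  10. create(b)  ⇒  FF......  {b→[1]; c→[0]}
  11. unlink(c)  ⇒  .F......  {b→[1]}
  12. append(b, 1)  ⇒  FF......  {b→[1, 0]}

bitmap = FF......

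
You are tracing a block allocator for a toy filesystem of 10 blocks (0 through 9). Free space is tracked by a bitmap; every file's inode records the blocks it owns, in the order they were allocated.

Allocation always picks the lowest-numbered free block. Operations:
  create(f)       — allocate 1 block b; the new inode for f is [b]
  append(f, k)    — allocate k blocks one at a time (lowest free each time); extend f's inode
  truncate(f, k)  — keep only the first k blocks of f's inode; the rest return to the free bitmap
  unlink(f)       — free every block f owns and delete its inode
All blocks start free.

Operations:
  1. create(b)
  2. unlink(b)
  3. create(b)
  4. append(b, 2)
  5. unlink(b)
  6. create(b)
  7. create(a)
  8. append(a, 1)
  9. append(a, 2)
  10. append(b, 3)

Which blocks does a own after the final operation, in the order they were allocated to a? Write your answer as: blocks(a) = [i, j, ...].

[1] create(b) — b=0 (map F.........)
[2] unlink(b) —  (map ..........)
[3] create(b) — b=0 (map F.........)
[4] append(b, 2) — b=0,1,2 (map FFF.......)
[5] unlink(b) —  (map ..........)
[6] create(b) — b=0 (map F.........)
[7] create(a) — a=1 b=0 (map FF........)
[8] append(a, 1) — a=1,2 b=0 (map FFF.......)
[9] append(a, 2) — a=1,2,3,4 b=0 (map FFFFF.....)
[10] append(b, 3) — a=1,2,3,4 b=0,5,6,7 (map FFFFFFFF..)

blocks(a) = [1, 2, 3, 4]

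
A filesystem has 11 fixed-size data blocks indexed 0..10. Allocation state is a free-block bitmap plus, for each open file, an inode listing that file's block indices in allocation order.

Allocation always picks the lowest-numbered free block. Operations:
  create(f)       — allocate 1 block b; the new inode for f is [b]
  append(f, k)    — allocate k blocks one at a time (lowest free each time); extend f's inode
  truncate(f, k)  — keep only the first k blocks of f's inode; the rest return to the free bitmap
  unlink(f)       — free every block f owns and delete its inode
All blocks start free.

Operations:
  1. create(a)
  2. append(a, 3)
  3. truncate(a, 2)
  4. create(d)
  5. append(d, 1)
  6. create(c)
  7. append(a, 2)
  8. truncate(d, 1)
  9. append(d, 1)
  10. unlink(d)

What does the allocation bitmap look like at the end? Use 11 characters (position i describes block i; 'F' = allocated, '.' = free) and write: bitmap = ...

bitmap = FF..FFF....

create(a): bitmap=F.......... | a=[0]
append(a, 3): bitmap=FFFF....... | a=[0, 1, 2, 3]
truncate(a, 2): bitmap=FF......... | a=[0, 1]
create(d): bitmap=FFF........ | a=[0, 1] d=[2]
append(d, 1): bitmap=FFFF....... | a=[0, 1] d=[2, 3]
create(c): bitmap=FFFFF...... | a=[0, 1] c=[4] d=[2, 3]
append(a, 2): bitmap=FFFFFFF.... | a=[0, 1, 5, 6] c=[4] d=[2, 3]
truncate(d, 1): bitmap=FFF.FFF.... | a=[0, 1, 5, 6] c=[4] d=[2]
append(d, 1): bitmap=FFFFFFF.... | a=[0, 1, 5, 6] c=[4] d=[2, 3]
unlink(d): bitmap=FF..FFF.... | a=[0, 1, 5, 6] c=[4]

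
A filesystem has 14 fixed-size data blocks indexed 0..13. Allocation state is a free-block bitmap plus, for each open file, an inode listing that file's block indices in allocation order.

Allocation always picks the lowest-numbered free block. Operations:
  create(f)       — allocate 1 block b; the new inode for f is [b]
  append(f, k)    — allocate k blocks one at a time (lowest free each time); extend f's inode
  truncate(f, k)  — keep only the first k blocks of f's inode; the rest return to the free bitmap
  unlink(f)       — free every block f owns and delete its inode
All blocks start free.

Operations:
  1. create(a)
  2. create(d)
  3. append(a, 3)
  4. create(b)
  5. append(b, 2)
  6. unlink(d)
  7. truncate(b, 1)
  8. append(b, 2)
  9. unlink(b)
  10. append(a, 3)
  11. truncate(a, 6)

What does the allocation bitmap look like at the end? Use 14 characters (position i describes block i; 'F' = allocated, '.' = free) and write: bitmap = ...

after create(a) → a:[0]  free=[F.............]
after create(d) → a:[0], d:[1]  free=[FF............]
after append(a, 3) → a:[0, 2, 3, 4], d:[1]  free=[FFFFF.........]
after create(b) → a:[0, 2, 3, 4], b:[5], d:[1]  free=[FFFFFF........]
after append(b, 2) → a:[0, 2, 3, 4], b:[5, 6, 7], d:[1]  free=[FFFFFFFF......]
after unlink(d) → a:[0, 2, 3, 4], b:[5, 6, 7]  free=[F.FFFFFF......]
after truncate(b, 1) → a:[0, 2, 3, 4], b:[5]  free=[F.FFFF........]
after append(b, 2) → a:[0, 2, 3, 4], b:[5, 1, 6]  free=[FFFFFFF.......]
after unlink(b) → a:[0, 2, 3, 4]  free=[F.FFF.........]
after append(a, 3) → a:[0, 2, 3, 4, 1, 5, 6]  free=[FFFFFFF.......]
after truncate(a, 6) → a:[0, 2, 3, 4, 1, 5]  free=[FFFFFF........]

bitmap = FFFFFF........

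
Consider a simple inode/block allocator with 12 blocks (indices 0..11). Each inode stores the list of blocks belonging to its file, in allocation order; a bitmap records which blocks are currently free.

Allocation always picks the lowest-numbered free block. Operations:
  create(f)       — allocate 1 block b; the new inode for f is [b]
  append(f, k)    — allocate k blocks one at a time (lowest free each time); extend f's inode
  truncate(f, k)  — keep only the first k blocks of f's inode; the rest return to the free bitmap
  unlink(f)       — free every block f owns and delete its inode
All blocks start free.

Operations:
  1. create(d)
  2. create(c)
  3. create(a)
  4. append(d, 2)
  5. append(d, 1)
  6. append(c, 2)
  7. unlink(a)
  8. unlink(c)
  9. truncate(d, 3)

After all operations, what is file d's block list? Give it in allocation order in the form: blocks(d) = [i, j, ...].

  1. create(d)  ⇒  F...........  {d→[0]}
  2. create(c)  ⇒  FF..........  {c→[1]; d→[0]}
  3. create(a)  ⇒  FFF.........  {a→[2]; c→[1]; d→[0]}
  4. append(d, 2)  ⇒  FFFFF.......  {a→[2]; c→[1]; d→[0, 3, 4]}
  5. append(d, 1)  ⇒  FFFFFF......  {a→[2]; c→[1]; d→[0, 3, 4, 5]}
  6. append(c, 2)  ⇒  FFFFFFFF....  {a→[2]; c→[1, 6, 7]; d→[0, 3, 4, 5]}
  7. unlink(a)  ⇒  FF.FFFFF....  {c→[1, 6, 7]; d→[0, 3, 4, 5]}
  8. unlink(c)  ⇒  F..FFF......  {d→[0, 3, 4, 5]}
  9. truncate(d, 3)  ⇒  F..FF.......  {d→[0, 3, 4]}

blocks(d) = [0, 3, 4]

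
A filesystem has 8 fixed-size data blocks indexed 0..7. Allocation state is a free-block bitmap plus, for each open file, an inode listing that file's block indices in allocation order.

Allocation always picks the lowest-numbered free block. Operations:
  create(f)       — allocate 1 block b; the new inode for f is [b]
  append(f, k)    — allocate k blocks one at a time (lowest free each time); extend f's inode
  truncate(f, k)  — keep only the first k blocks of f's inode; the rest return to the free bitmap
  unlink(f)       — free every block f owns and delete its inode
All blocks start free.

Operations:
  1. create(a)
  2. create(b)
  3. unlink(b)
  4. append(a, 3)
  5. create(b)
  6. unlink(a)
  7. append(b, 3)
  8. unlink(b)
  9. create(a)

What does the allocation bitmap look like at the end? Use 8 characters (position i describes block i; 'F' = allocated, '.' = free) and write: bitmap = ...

[1] create(a) — a=0 (map F.......)
[2] create(b) — a=0 b=1 (map FF......)
[3] unlink(b) — a=0 (map F.......)
[4] append(a, 3) — a=0,1,2,3 (map FFFF....)
[5] create(b) — a=0,1,2,3 b=4 (map FFFFF...)
[6] unlink(a) — b=4 (map ....F...)
[7] append(b, 3) — b=4,0,1,2 (map FFF.F...)
[8] unlink(b) —  (map ........)
[9] create(a) — a=0 (map F.......)

bitmap = F.......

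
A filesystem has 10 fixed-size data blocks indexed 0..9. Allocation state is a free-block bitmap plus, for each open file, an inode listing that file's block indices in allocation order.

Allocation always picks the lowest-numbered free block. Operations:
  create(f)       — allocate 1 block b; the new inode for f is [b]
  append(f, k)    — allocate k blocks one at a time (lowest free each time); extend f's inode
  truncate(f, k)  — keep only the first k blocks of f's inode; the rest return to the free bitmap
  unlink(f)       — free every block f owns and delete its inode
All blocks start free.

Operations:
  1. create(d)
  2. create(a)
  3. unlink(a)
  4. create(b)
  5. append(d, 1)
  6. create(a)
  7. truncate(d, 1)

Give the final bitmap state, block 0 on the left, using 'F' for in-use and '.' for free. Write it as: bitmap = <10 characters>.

bitmap = FF.F......

create(d): bitmap=F......... | d=[0]
create(a): bitmap=FF........ | a=[1] d=[0]
unlink(a): bitmap=F......... | d=[0]
create(b): bitmap=FF........ | b=[1] d=[0]
append(d, 1): bitmap=FFF....... | b=[1] d=[0, 2]
create(a): bitmap=FFFF...... | a=[3] b=[1] d=[0, 2]
truncate(d, 1): bitmap=FF.F...... | a=[3] b=[1] d=[0]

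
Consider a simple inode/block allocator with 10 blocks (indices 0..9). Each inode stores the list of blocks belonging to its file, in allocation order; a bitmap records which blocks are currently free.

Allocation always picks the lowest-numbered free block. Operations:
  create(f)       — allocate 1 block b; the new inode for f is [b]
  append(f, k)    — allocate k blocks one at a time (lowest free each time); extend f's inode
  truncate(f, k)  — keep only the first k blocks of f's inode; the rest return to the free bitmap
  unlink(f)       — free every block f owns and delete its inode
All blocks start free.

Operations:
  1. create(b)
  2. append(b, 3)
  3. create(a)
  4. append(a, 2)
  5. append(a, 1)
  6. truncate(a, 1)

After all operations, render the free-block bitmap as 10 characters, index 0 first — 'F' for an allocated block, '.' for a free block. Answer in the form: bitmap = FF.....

bitmap = FFFFF.....

  1. create(b)  ⇒  F.........  {b→[0]}
  2. append(b, 3)  ⇒  FFFF......  {b→[0, 1, 2, 3]}
  3. create(a)  ⇒  FFFFF.....  {a→[4]; b→[0, 1, 2, 3]}
  4. append(a, 2)  ⇒  FFFFFFF...  {a→[4, 5, 6]; b→[0, 1, 2, 3]}
  5. append(a, 1)  ⇒  FFFFFFFF..  {a→[4, 5, 6, 7]; b→[0, 1, 2, 3]}
  6. truncate(a, 1)  ⇒  FFFFF.....  {a→[4]; b→[0, 1, 2, 3]}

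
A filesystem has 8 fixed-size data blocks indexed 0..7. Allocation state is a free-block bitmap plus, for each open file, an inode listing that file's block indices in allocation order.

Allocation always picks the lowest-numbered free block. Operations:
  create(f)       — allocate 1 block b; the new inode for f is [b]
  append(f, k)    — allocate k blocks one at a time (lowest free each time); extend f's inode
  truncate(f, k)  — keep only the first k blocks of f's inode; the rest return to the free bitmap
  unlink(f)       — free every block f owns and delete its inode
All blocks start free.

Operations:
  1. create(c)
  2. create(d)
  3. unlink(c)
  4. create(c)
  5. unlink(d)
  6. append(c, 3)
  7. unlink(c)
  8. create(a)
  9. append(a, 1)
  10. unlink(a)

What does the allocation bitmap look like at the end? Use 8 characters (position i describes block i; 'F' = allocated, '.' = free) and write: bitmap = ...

bitmap = ........

[1] create(c) — c=0 (map F.......)
[2] create(d) — c=0 d=1 (map FF......)
[3] unlink(c) — d=1 (map .F......)
[4] create(c) — c=0 d=1 (map FF......)
[5] unlink(d) — c=0 (map F.......)
[6] append(c, 3) — c=0,1,2,3 (map FFFF....)
[7] unlink(c) —  (map ........)
[8] create(a) — a=0 (map F.......)
[9] append(a, 1) — a=0,1 (map FF......)
[10] unlink(a) —  (map ........)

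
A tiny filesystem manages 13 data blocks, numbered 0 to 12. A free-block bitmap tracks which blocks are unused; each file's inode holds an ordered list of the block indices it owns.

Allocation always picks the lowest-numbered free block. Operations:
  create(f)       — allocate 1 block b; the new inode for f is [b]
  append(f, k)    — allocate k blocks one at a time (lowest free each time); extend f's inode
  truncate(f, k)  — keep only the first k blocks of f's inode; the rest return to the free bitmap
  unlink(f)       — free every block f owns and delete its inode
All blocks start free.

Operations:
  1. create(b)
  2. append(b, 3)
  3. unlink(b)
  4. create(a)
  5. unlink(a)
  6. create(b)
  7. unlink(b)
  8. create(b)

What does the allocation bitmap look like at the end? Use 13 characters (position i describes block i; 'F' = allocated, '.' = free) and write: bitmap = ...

bitmap = F............

[1] create(b) — b=0 (map F............)
[2] append(b, 3) — b=0,1,2,3 (map FFFF.........)
[3] unlink(b) —  (map .............)
[4] create(a) — a=0 (map F............)
[5] unlink(a) —  (map .............)
[6] create(b) — b=0 (map F............)
[7] unlink(b) —  (map .............)
[8] create(b) — b=0 (map F............)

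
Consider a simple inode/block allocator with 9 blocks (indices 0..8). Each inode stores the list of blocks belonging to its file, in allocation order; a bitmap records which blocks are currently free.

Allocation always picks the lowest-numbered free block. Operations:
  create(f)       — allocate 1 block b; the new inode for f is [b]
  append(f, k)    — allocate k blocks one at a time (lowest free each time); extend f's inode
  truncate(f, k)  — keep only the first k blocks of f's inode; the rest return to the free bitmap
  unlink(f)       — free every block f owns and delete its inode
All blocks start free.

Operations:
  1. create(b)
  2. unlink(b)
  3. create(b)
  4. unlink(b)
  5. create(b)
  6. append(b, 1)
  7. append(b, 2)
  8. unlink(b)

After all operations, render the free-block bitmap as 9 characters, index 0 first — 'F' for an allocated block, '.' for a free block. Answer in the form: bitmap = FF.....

after create(b) → b:[0]  free=[F........]
after unlink(b) →   free=[.........]
after create(b) → b:[0]  free=[F........]
after unlink(b) →   free=[.........]
after create(b) → b:[0]  free=[F........]
after append(b, 1) → b:[0, 1]  free=[FF.......]
after append(b, 2) → b:[0, 1, 2, 3]  free=[FFFF.....]
after unlink(b) →   free=[.........]

bitmap = .........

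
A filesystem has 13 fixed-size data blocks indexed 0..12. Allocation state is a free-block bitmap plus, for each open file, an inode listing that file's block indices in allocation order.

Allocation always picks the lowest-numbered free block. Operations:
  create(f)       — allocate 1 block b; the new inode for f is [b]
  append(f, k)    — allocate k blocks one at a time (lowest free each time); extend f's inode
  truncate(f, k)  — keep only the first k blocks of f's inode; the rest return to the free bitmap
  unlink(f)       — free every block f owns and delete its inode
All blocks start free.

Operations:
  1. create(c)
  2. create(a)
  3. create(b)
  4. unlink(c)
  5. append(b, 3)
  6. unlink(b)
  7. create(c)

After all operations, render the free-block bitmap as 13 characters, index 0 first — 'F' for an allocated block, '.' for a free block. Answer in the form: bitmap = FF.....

create(c): bitmap=F............ | c=[0]
create(a): bitmap=FF........... | a=[1] c=[0]
create(b): bitmap=FFF.......... | a=[1] b=[2] c=[0]
unlink(c): bitmap=.FF.......... | a=[1] b=[2]
append(b, 3): bitmap=FFFFF........ | a=[1] b=[2, 0, 3, 4]
unlink(b): bitmap=.F........... | a=[1]
create(c): bitmap=FF........... | a=[1] c=[0]

bitmap = FF...........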